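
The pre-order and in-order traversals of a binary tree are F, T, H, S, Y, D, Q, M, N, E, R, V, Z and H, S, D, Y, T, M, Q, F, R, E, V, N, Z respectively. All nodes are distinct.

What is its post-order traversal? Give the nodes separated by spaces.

D Y S H M Q T R V E Z N F

The first element of pre-order is the root; it splits in-order into left and right subtrees.
Root F: left subtree has 7 nodes {H, S, D, Y, T, M, Q}, right has 5 {R, E, V, N, Z}.
  Root T: left subtree has 4 nodes {H, S, D, Y}, right has 2 {M, Q}.
    Root H: left subtree has 0 nodes { }, right has 3 {S, D, Y}.
      Root S: left subtree has 0 nodes { }, right has 2 {D, Y}.
        Root Y: left subtree has 1 node {D}, right has 0 { }.
    Root Q: left subtree has 1 node {M}, right has 0 { }.
  Root N: left subtree has 3 nodes {R, E, V}, right has 1 {Z}.
    Root E: left subtree has 1 node {R}, right has 1 {V}.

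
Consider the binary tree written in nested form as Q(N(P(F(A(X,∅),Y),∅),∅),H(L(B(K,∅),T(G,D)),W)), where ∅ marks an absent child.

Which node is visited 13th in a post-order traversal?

Post-order visits the left subtree, then the right subtree, then the node.
At Q: go left to N.
  At N: go left to P.
    At P: go left to F.
      At F: go left to A.
        At A: go left to X.
          X is a leaf — visit X.
        At A: no right child.
        Visit A.
      At F: go right to Y.
        Y is a leaf — visit Y.
      Visit F.
    At P: no right child.
    Visit P.
  At N: no right child.
  Visit N.
At Q: go right to H.
  At H: go left to L.
    At L: go left to B.
      At B: go left to K.
        K is a leaf — visit K.
      At B: no right child.
      Visit B.
    At L: go right to T.
      At T: go left to G.
        G is a leaf — visit G.
      At T: go right to D.
        D is a leaf — visit D.
      Visit T.
    Visit L.
  At H: go right to W.
    W is a leaf — visit W.
  Visit H.
Visit Q.
Full post-order sequence: X, A, Y, F, P, N, K, B, G, D, T, L, W, H, Q.

W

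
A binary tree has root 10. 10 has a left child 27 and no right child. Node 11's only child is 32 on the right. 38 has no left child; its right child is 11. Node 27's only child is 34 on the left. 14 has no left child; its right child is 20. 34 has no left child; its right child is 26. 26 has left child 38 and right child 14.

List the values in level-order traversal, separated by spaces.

Level-order visits nodes level by level from the root, left to right within each level.
Level 0: 10
Level 1: 27
Level 2: 34
Level 3: 26
Level 4: 38, 14
Level 5: 11, 20
Level 6: 32

10 27 34 26 38 14 11 20 32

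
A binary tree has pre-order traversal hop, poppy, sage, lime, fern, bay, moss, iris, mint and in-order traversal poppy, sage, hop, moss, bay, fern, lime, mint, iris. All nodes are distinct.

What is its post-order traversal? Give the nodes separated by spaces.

sage poppy moss bay fern mint iris lime hop

The first element of pre-order is the root; it splits in-order into left and right subtrees.
Root hop: left subtree has 2 nodes {poppy, sage}, right has 6 {moss, bay, fern, lime, mint, iris}.
  Root poppy: left subtree has 0 nodes { }, right has 1 {sage}.
  Root lime: left subtree has 3 nodes {moss, bay, fern}, right has 2 {mint, iris}.
    Root fern: left subtree has 2 nodes {moss, bay}, right has 0 { }.
      Root bay: left subtree has 1 node {moss}, right has 0 { }.
    Root iris: left subtree has 1 node {mint}, right has 0 { }.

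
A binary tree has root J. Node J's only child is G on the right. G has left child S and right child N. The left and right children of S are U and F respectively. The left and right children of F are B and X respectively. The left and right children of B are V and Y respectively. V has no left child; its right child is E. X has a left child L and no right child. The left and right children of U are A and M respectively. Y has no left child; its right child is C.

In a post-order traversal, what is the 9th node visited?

Post-order visits the left subtree, then the right subtree, then the node.
At J: no left child.
At J: go right to G.
  At G: go left to S.
    At S: go left to U.
      At U: go left to A.
        A is a leaf — visit A.
      At U: go right to M.
        M is a leaf — visit M.
      Visit U.
    At S: go right to F.
      At F: go left to B.
        At B: go left to V.
          At V: no left child.
          At V: go right to E.
            E is a leaf — visit E.
          Visit V.
        At B: go right to Y.
          At Y: no left child.
          At Y: go right to C.
            C is a leaf — visit C.
          Visit Y.
        Visit B.
      At F: go right to X.
        At X: go left to L.
          L is a leaf — visit L.
        At X: no right child.
        Visit X.
      Visit F.
    Visit S.
  At G: go right to N.
    N is a leaf — visit N.
  Visit G.
Visit J.
Full post-order sequence: A, M, U, E, V, C, Y, B, L, X, F, S, N, G, J.

L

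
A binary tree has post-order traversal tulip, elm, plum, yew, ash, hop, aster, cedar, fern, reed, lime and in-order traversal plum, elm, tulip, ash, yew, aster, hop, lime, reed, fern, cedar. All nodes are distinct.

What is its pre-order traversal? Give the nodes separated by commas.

lime, aster, ash, plum, elm, tulip, yew, hop, reed, fern, cedar

The last element of post-order is the root; it splits in-order into left and right subtrees.
Root lime: left subtree has 7 nodes {plum, elm, tulip, ash, yew, aster, hop}, right has 3 {reed, fern, cedar}.
  Root aster: left subtree has 5 nodes {plum, elm, tulip, ash, yew}, right has 1 {hop}.
    Root ash: left subtree has 3 nodes {plum, elm, tulip}, right has 1 {yew}.
      Root plum: left subtree has 0 nodes { }, right has 2 {elm, tulip}.
        Root elm: left subtree has 0 nodes { }, right has 1 {tulip}.
  Root reed: left subtree has 0 nodes { }, right has 2 {fern, cedar}.
    Root fern: left subtree has 0 nodes { }, right has 1 {cedar}.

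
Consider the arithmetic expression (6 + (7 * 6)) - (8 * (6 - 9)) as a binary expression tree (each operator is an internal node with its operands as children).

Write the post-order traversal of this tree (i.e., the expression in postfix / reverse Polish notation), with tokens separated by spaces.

Post-order on an expression tree gives postfix notation: for each operator, emit left operand, right operand, then the operator.

6 7 6 * + 8 6 9 - * -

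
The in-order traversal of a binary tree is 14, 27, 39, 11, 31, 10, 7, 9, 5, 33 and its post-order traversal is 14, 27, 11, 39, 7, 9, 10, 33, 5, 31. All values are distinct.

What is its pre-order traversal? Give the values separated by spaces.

The last element of post-order is the root; it splits in-order into left and right subtrees.
Root 31: left subtree has 4 nodes {14, 27, 39, 11}, right has 5 {10, 7, 9, 5, 33}.
  Root 39: left subtree has 2 nodes {14, 27}, right has 1 {11}.
    Root 27: left subtree has 1 node {14}, right has 0 { }.
  Root 5: left subtree has 3 nodes {10, 7, 9}, right has 1 {33}.
    Root 10: left subtree has 0 nodes { }, right has 2 {7, 9}.
      Root 9: left subtree has 1 node {7}, right has 0 { }.

31 39 27 14 11 5 10 9 7 33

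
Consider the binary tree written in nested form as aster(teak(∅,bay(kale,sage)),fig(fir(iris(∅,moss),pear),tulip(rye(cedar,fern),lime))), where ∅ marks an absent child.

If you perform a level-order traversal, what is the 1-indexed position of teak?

2

Level-order visits nodes level by level from the root, left to right within each level.
Level 0: aster
Level 1: teak, fig
Level 2: bay, fir, tulip
Level 3: kale, sage, iris, pear, rye, lime
Level 4: moss, cedar, fern
Full level-order sequence: aster, teak, fig, bay, fir, tulip, kale, sage, iris, pear, rye, lime, moss, cedar, fern.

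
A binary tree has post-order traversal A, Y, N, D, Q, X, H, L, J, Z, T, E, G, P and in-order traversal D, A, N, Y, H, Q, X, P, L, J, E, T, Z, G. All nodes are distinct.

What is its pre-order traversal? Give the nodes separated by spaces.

P H D N A Y X Q G E J L T Z

The last element of post-order is the root; it splits in-order into left and right subtrees.
Root P: left subtree has 7 nodes {D, A, N, Y, H, Q, X}, right has 6 {L, J, E, T, Z, G}.
  Root H: left subtree has 4 nodes {D, A, N, Y}, right has 2 {Q, X}.
    Root D: left subtree has 0 nodes { }, right has 3 {A, N, Y}.
      Root N: left subtree has 1 node {A}, right has 1 {Y}.
    Root X: left subtree has 1 node {Q}, right has 0 { }.
  Root G: left subtree has 5 nodes {L, J, E, T, Z}, right has 0 { }.
    Root E: left subtree has 2 nodes {L, J}, right has 2 {T, Z}.
      Root J: left subtree has 1 node {L}, right has 0 { }.
      Root T: left subtree has 0 nodes { }, right has 1 {Z}.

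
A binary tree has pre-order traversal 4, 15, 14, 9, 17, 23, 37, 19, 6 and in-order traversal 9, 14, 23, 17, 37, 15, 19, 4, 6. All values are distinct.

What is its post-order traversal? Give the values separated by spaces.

9 23 37 17 14 19 15 6 4

The first element of pre-order is the root; it splits in-order into left and right subtrees.
Root 4: left subtree has 7 nodes {9, 14, 23, 17, 37, 15, 19}, right has 1 {6}.
  Root 15: left subtree has 5 nodes {9, 14, 23, 17, 37}, right has 1 {19}.
    Root 14: left subtree has 1 node {9}, right has 3 {23, 17, 37}.
      Root 17: left subtree has 1 node {23}, right has 1 {37}.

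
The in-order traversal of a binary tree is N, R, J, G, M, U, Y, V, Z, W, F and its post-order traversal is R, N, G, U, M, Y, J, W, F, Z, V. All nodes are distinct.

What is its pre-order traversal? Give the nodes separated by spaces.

The last element of post-order is the root; it splits in-order into left and right subtrees.
Root V: left subtree has 7 nodes {N, R, J, G, M, U, Y}, right has 3 {Z, W, F}.
  Root J: left subtree has 2 nodes {N, R}, right has 4 {G, M, U, Y}.
    Root N: left subtree has 0 nodes { }, right has 1 {R}.
    Root Y: left subtree has 3 nodes {G, M, U}, right has 0 { }.
      Root M: left subtree has 1 node {G}, right has 1 {U}.
  Root Z: left subtree has 0 nodes { }, right has 2 {W, F}.
    Root F: left subtree has 1 node {W}, right has 0 { }.

V J N R Y M G U Z F W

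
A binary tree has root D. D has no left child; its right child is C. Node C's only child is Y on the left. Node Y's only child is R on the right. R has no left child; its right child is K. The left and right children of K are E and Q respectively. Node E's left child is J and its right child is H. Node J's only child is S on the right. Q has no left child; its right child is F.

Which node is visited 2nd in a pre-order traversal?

Pre-order visits the node, then its left subtree, then its right subtree.
Visit D.
At D: no left child.
At D: go right to C.
  Visit C.
  At C: go left to Y.
    Visit Y.
    At Y: no left child.
    At Y: go right to R.
      Visit R.
      At R: no left child.
      At R: go right to K.
        Visit K.
        At K: go left to E.
          Visit E.
          At E: go left to J.
            Visit J.
            At J: no left child.
            At J: go right to S.
              S is a leaf — visit S.
          At E: go right to H.
            H is a leaf — visit H.
        At K: go right to Q.
          Visit Q.
          At Q: no left child.
          At Q: go right to F.
            F is a leaf — visit F.
  At C: no right child.
Full pre-order sequence: D, C, Y, R, K, E, J, S, H, Q, F.

C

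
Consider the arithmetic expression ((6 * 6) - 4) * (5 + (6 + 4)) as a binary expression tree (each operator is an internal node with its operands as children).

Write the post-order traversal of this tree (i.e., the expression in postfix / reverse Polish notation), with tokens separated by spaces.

Post-order on an expression tree gives postfix notation: for each operator, emit left operand, right operand, then the operator.

6 6 * 4 - 5 6 4 + + *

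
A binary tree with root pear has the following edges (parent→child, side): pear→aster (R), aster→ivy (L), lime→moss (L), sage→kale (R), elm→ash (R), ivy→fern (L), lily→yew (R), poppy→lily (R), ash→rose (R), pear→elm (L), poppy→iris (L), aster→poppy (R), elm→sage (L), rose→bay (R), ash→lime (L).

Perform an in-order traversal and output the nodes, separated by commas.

In-order visits the left subtree, then the node, then the right subtree.
At pear: go left to elm.
  At elm: go left to sage.
    At sage: no left child.
    Visit sage.
    At sage: go right to kale.
      kale is a leaf — visit kale.
  Visit elm.
  At elm: go right to ash.
    At ash: go left to lime.
      At lime: go left to moss.
        moss is a leaf — visit moss.
      Visit lime.
      At lime: no right child.
    Visit ash.
    At ash: go right to rose.
      At rose: no left child.
      Visit rose.
      At rose: go right to bay.
        bay is a leaf — visit bay.
Visit pear.
At pear: go right to aster.
  At aster: go left to ivy.
    At ivy: go left to fern.
      fern is a leaf — visit fern.
    Visit ivy.
    At ivy: no right child.
  Visit aster.
  At aster: go right to poppy.
    At poppy: go left to iris.
      iris is a leaf — visit iris.
    Visit poppy.
    At poppy: go right to lily.
      At lily: no left child.
      Visit lily.
      At lily: go right to yew.
        yew is a leaf — visit yew.

sage, kale, elm, moss, lime, ash, rose, bay, pear, fern, ivy, aster, iris, poppy, lily, yew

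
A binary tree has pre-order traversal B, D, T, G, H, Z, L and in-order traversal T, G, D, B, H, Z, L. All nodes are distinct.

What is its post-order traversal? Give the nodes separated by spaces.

G T D L Z H B

The first element of pre-order is the root; it splits in-order into left and right subtrees.
Root B: left subtree has 3 nodes {T, G, D}, right has 3 {H, Z, L}.
  Root D: left subtree has 2 nodes {T, G}, right has 0 { }.
    Root T: left subtree has 0 nodes { }, right has 1 {G}.
  Root H: left subtree has 0 nodes { }, right has 2 {Z, L}.
    Root Z: left subtree has 0 nodes { }, right has 1 {L}.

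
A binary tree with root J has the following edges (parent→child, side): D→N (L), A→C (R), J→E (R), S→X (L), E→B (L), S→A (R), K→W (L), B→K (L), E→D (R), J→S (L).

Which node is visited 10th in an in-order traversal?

N

In-order visits the left subtree, then the node, then the right subtree.
At J: go left to S.
  At S: go left to X.
    X is a leaf — visit X.
  Visit S.
  At S: go right to A.
    At A: no left child.
    Visit A.
    At A: go right to C.
      C is a leaf — visit C.
Visit J.
At J: go right to E.
  At E: go left to B.
    At B: go left to K.
      At K: go left to W.
        W is a leaf — visit W.
      Visit K.
      At K: no right child.
    Visit B.
    At B: no right child.
  Visit E.
  At E: go right to D.
    At D: go left to N.
      N is a leaf — visit N.
    Visit D.
    At D: no right child.
Full in-order sequence: X, S, A, C, J, W, K, B, E, N, D.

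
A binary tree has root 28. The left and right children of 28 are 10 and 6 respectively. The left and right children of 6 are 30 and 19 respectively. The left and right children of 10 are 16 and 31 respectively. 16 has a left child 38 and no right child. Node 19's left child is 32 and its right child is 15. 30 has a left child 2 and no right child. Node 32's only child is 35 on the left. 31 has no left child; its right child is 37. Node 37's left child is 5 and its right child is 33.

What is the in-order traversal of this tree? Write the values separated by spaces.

38 16 10 31 5 37 33 28 2 30 6 35 32 19 15

In-order visits the left subtree, then the node, then the right subtree.
At 28: go left to 10.
  At 10: go left to 16.
    At 16: go left to 38.
      38 is a leaf — visit 38.
    Visit 16.
    At 16: no right child.
  Visit 10.
  At 10: go right to 31.
    At 31: no left child.
    Visit 31.
    At 31: go right to 37.
      At 37: go left to 5.
        5 is a leaf — visit 5.
      Visit 37.
      At 37: go right to 33.
        33 is a leaf — visit 33.
Visit 28.
At 28: go right to 6.
  At 6: go left to 30.
    At 30: go left to 2.
      2 is a leaf — visit 2.
    Visit 30.
    At 30: no right child.
  Visit 6.
  At 6: go right to 19.
    At 19: go left to 32.
      At 32: go left to 35.
        35 is a leaf — visit 35.
      Visit 32.
      At 32: no right child.
    Visit 19.
    At 19: go right to 15.
      15 is a leaf — visit 15.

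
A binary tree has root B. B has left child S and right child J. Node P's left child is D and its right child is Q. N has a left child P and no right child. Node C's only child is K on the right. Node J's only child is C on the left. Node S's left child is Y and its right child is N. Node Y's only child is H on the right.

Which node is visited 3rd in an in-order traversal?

S

In-order visits the left subtree, then the node, then the right subtree.
At B: go left to S.
  At S: go left to Y.
    At Y: no left child.
    Visit Y.
    At Y: go right to H.
      H is a leaf — visit H.
  Visit S.
  At S: go right to N.
    At N: go left to P.
      At P: go left to D.
        D is a leaf — visit D.
      Visit P.
      At P: go right to Q.
        Q is a leaf — visit Q.
    Visit N.
    At N: no right child.
Visit B.
At B: go right to J.
  At J: go left to C.
    At C: no left child.
    Visit C.
    At C: go right to K.
      K is a leaf — visit K.
  Visit J.
  At J: no right child.
Full in-order sequence: Y, H, S, D, P, Q, N, B, C, K, J.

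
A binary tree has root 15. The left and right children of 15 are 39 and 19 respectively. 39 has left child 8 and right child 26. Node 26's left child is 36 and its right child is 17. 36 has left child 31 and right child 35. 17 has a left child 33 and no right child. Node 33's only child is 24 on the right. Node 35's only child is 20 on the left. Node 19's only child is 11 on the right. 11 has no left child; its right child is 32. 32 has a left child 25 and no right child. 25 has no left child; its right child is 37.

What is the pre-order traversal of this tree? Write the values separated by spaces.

15 39 8 26 36 31 35 20 17 33 24 19 11 32 25 37

Pre-order visits the node, then its left subtree, then its right subtree.
Visit 15.
At 15: go left to 39.
  Visit 39.
  At 39: go left to 8.
    8 is a leaf — visit 8.
  At 39: go right to 26.
    Visit 26.
    At 26: go left to 36.
      Visit 36.
      At 36: go left to 31.
        31 is a leaf — visit 31.
      At 36: go right to 35.
        Visit 35.
        At 35: go left to 20.
          20 is a leaf — visit 20.
        At 35: no right child.
    At 26: go right to 17.
      Visit 17.
      At 17: go left to 33.
        Visit 33.
        At 33: no left child.
        At 33: go right to 24.
          24 is a leaf — visit 24.
      At 17: no right child.
At 15: go right to 19.
  Visit 19.
  At 19: no left child.
  At 19: go right to 11.
    Visit 11.
    At 11: no left child.
    At 11: go right to 32.
      Visit 32.
      At 32: go left to 25.
        Visit 25.
        At 25: no left child.
        At 25: go right to 37.
          37 is a leaf — visit 37.
      At 32: no right child.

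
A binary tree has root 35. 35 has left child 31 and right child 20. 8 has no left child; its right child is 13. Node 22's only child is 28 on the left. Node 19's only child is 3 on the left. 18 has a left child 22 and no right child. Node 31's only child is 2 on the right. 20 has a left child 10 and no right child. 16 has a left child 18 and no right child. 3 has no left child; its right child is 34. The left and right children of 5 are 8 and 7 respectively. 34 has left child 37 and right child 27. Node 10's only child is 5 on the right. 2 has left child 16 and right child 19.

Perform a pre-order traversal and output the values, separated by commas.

35, 31, 2, 16, 18, 22, 28, 19, 3, 34, 37, 27, 20, 10, 5, 8, 13, 7

Pre-order visits the node, then its left subtree, then its right subtree.
Visit 35.
At 35: go left to 31.
  Visit 31.
  At 31: no left child.
  At 31: go right to 2.
    Visit 2.
    At 2: go left to 16.
      Visit 16.
      At 16: go left to 18.
        Visit 18.
        At 18: go left to 22.
          Visit 22.
          At 22: go left to 28.
            28 is a leaf — visit 28.
          At 22: no right child.
        At 18: no right child.
      At 16: no right child.
    At 2: go right to 19.
      Visit 19.
      At 19: go left to 3.
        Visit 3.
        At 3: no left child.
        At 3: go right to 34.
          Visit 34.
          At 34: go left to 37.
            37 is a leaf — visit 37.
          At 34: go right to 27.
            27 is a leaf — visit 27.
      At 19: no right child.
At 35: go right to 20.
  Visit 20.
  At 20: go left to 10.
    Visit 10.
    At 10: no left child.
    At 10: go right to 5.
      Visit 5.
      At 5: go left to 8.
        Visit 8.
        At 8: no left child.
        At 8: go right to 13.
          13 is a leaf — visit 13.
      At 5: go right to 7.
        7 is a leaf — visit 7.
  At 20: no right child.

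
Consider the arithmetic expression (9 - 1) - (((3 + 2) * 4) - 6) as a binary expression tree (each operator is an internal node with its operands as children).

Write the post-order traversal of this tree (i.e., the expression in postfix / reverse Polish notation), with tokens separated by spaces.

Post-order on an expression tree gives postfix notation: for each operator, emit left operand, right operand, then the operator.

9 1 - 3 2 + 4 * 6 - -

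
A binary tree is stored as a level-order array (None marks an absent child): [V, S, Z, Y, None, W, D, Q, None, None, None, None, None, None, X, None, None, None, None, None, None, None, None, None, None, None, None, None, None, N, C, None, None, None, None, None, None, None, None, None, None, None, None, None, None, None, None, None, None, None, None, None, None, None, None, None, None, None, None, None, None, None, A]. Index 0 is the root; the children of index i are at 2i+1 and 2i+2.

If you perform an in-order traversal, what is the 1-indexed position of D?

In-order visits the left subtree, then the node, then the right subtree.
At V: go left to S.
  At S: go left to Y.
    At Y: go left to Q.
      Q is a leaf — visit Q.
    Visit Y.
    At Y: no right child.
  Visit S.
  At S: no right child.
Visit V.
At V: go right to Z.
  At Z: go left to W.
    W is a leaf — visit W.
  Visit Z.
  At Z: go right to D.
    At D: no left child.
    Visit D.
    At D: go right to X.
      At X: go left to N.
        N is a leaf — visit N.
      Visit X.
      At X: go right to C.
        At C: no left child.
        Visit C.
        At C: go right to A.
          A is a leaf — visit A.
Full in-order sequence: Q, Y, S, V, W, Z, D, N, X, C, A.

7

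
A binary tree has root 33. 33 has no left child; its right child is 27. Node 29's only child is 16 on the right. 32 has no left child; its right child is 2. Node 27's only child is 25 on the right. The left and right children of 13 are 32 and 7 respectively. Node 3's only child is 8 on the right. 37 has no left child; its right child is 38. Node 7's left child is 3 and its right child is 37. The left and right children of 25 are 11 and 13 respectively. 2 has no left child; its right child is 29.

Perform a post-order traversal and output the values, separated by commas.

11, 16, 29, 2, 32, 8, 3, 38, 37, 7, 13, 25, 27, 33

Post-order visits the left subtree, then the right subtree, then the node.
At 33: no left child.
At 33: go right to 27.
  At 27: no left child.
  At 27: go right to 25.
    At 25: go left to 11.
      11 is a leaf — visit 11.
    At 25: go right to 13.
      At 13: go left to 32.
        At 32: no left child.
        At 32: go right to 2.
          At 2: no left child.
          At 2: go right to 29.
            At 29: no left child.
            At 29: go right to 16.
              16 is a leaf — visit 16.
            Visit 29.
          Visit 2.
        Visit 32.
      At 13: go right to 7.
        At 7: go left to 3.
          At 3: no left child.
          At 3: go right to 8.
            8 is a leaf — visit 8.
          Visit 3.
        At 7: go right to 37.
          At 37: no left child.
          At 37: go right to 38.
            38 is a leaf — visit 38.
          Visit 37.
        Visit 7.
      Visit 13.
    Visit 25.
  Visit 27.
Visit 33.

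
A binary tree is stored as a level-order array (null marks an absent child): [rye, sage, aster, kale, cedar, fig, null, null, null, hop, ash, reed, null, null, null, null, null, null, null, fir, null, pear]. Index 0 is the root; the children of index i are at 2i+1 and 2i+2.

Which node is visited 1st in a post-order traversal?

kale

Post-order visits the left subtree, then the right subtree, then the node.
At rye: go left to sage.
  At sage: go left to kale.
    kale is a leaf — visit kale.
  At sage: go right to cedar.
    At cedar: go left to hop.
      At hop: go left to fir.
        fir is a leaf — visit fir.
      At hop: no right child.
      Visit hop.
    At cedar: go right to ash.
      At ash: go left to pear.
        pear is a leaf — visit pear.
      At ash: no right child.
      Visit ash.
    Visit cedar.
  Visit sage.
At rye: go right to aster.
  At aster: go left to fig.
    At fig: go left to reed.
      reed is a leaf — visit reed.
    At fig: no right child.
    Visit fig.
  At aster: no right child.
  Visit aster.
Visit rye.
Full post-order sequence: kale, fir, hop, pear, ash, cedar, sage, reed, fig, aster, rye.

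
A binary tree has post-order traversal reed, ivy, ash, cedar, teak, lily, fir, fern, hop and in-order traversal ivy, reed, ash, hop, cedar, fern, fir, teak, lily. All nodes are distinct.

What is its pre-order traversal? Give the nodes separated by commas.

hop, ash, ivy, reed, fern, cedar, fir, lily, teak

The last element of post-order is the root; it splits in-order into left and right subtrees.
Root hop: left subtree has 3 nodes {ivy, reed, ash}, right has 5 {cedar, fern, fir, teak, lily}.
  Root ash: left subtree has 2 nodes {ivy, reed}, right has 0 { }.
    Root ivy: left subtree has 0 nodes { }, right has 1 {reed}.
  Root fern: left subtree has 1 node {cedar}, right has 3 {fir, teak, lily}.
    Root fir: left subtree has 0 nodes { }, right has 2 {teak, lily}.
      Root lily: left subtree has 1 node {teak}, right has 0 { }.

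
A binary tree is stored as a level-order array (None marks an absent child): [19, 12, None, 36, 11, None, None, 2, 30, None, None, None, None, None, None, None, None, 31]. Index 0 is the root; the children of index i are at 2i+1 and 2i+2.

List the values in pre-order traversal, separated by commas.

19, 12, 36, 2, 30, 31, 11

Pre-order visits the node, then its left subtree, then its right subtree.
Visit 19.
At 19: go left to 12.
  Visit 12.
  At 12: go left to 36.
    Visit 36.
    At 36: go left to 2.
      2 is a leaf — visit 2.
    At 36: go right to 30.
      Visit 30.
      At 30: go left to 31.
        31 is a leaf — visit 31.
      At 30: no right child.
  At 12: go right to 11.
    11 is a leaf — visit 11.
At 19: no right child.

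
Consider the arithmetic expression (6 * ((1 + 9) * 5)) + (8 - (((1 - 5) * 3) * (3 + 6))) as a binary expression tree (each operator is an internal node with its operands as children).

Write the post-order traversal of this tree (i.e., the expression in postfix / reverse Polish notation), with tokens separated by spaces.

Post-order on an expression tree gives postfix notation: for each operator, emit left operand, right operand, then the operator.

6 1 9 + 5 * * 8 1 5 - 3 * 3 6 + * - +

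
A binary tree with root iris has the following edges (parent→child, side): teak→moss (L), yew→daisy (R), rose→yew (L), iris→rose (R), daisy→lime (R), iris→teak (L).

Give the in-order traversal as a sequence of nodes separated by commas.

moss, teak, iris, yew, daisy, lime, rose

In-order visits the left subtree, then the node, then the right subtree.
At iris: go left to teak.
  At teak: go left to moss.
    moss is a leaf — visit moss.
  Visit teak.
  At teak: no right child.
Visit iris.
At iris: go right to rose.
  At rose: go left to yew.
    At yew: no left child.
    Visit yew.
    At yew: go right to daisy.
      At daisy: no left child.
      Visit daisy.
      At daisy: go right to lime.
        lime is a leaf — visit lime.
  Visit rose.
  At rose: no right child.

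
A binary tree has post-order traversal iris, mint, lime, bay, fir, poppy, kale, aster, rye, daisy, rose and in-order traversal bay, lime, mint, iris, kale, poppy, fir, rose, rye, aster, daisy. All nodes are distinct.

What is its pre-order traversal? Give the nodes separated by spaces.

rose kale bay lime mint iris poppy fir daisy rye aster

The last element of post-order is the root; it splits in-order into left and right subtrees.
Root rose: left subtree has 7 nodes {bay, lime, mint, iris, kale, poppy, fir}, right has 3 {rye, aster, daisy}.
  Root kale: left subtree has 4 nodes {bay, lime, mint, iris}, right has 2 {poppy, fir}.
    Root bay: left subtree has 0 nodes { }, right has 3 {lime, mint, iris}.
      Root lime: left subtree has 0 nodes { }, right has 2 {mint, iris}.
        Root mint: left subtree has 0 nodes { }, right has 1 {iris}.
    Root poppy: left subtree has 0 nodes { }, right has 1 {fir}.
  Root daisy: left subtree has 2 nodes {rye, aster}, right has 0 { }.
    Root rye: left subtree has 0 nodes { }, right has 1 {aster}.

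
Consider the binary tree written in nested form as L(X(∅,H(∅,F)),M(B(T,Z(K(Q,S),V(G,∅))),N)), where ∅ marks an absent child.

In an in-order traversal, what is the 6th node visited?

B

In-order visits the left subtree, then the node, then the right subtree.
At L: go left to X.
  At X: no left child.
  Visit X.
  At X: go right to H.
    At H: no left child.
    Visit H.
    At H: go right to F.
      F is a leaf — visit F.
Visit L.
At L: go right to M.
  At M: go left to B.
    At B: go left to T.
      T is a leaf — visit T.
    Visit B.
    At B: go right to Z.
      At Z: go left to K.
        At K: go left to Q.
          Q is a leaf — visit Q.
        Visit K.
        At K: go right to S.
          S is a leaf — visit S.
      Visit Z.
      At Z: go right to V.
        At V: go left to G.
          G is a leaf — visit G.
        Visit V.
        At V: no right child.
  Visit M.
  At M: go right to N.
    N is a leaf — visit N.
Full in-order sequence: X, H, F, L, T, B, Q, K, S, Z, G, V, M, N.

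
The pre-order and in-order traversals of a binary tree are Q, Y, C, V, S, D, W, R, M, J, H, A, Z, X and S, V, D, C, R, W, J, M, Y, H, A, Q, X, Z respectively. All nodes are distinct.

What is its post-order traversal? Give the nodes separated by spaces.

The first element of pre-order is the root; it splits in-order into left and right subtrees.
Root Q: left subtree has 11 nodes {S, V, D, C, R, W, J, M, Y, H, A}, right has 2 {X, Z}.
  Root Y: left subtree has 8 nodes {S, V, D, C, R, W, J, M}, right has 2 {H, A}.
    Root C: left subtree has 3 nodes {S, V, D}, right has 4 {R, W, J, M}.
      Root V: left subtree has 1 node {S}, right has 1 {D}.
      Root W: left subtree has 1 node {R}, right has 2 {J, M}.
        Root M: left subtree has 1 node {J}, right has 0 { }.
    Root H: left subtree has 0 nodes { }, right has 1 {A}.
  Root Z: left subtree has 1 node {X}, right has 0 { }.

S D V R J M W C A H Y X Z Q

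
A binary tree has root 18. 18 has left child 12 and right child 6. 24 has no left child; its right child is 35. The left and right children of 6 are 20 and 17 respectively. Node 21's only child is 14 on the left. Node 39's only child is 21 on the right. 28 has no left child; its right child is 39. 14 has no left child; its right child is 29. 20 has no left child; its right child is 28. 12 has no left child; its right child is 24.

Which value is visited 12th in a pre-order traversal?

Pre-order visits the node, then its left subtree, then its right subtree.
Visit 18.
At 18: go left to 12.
  Visit 12.
  At 12: no left child.
  At 12: go right to 24.
    Visit 24.
    At 24: no left child.
    At 24: go right to 35.
      35 is a leaf — visit 35.
At 18: go right to 6.
  Visit 6.
  At 6: go left to 20.
    Visit 20.
    At 20: no left child.
    At 20: go right to 28.
      Visit 28.
      At 28: no left child.
      At 28: go right to 39.
        Visit 39.
        At 39: no left child.
        At 39: go right to 21.
          Visit 21.
          At 21: go left to 14.
            Visit 14.
            At 14: no left child.
            At 14: go right to 29.
              29 is a leaf — visit 29.
          At 21: no right child.
  At 6: go right to 17.
    17 is a leaf — visit 17.
Full pre-order sequence: 18, 12, 24, 35, 6, 20, 28, 39, 21, 14, 29, 17.

17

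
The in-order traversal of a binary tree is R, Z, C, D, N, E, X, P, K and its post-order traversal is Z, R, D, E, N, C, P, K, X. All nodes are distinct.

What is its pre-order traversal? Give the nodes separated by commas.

The last element of post-order is the root; it splits in-order into left and right subtrees.
Root X: left subtree has 6 nodes {R, Z, C, D, N, E}, right has 2 {P, K}.
  Root C: left subtree has 2 nodes {R, Z}, right has 3 {D, N, E}.
    Root R: left subtree has 0 nodes { }, right has 1 {Z}.
    Root N: left subtree has 1 node {D}, right has 1 {E}.
  Root K: left subtree has 1 node {P}, right has 0 { }.

X, C, R, Z, N, D, E, K, P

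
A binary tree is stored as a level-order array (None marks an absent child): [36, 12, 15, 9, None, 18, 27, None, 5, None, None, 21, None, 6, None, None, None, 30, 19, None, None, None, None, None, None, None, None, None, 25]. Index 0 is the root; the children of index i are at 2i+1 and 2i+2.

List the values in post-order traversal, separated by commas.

30, 19, 5, 9, 12, 21, 18, 25, 6, 27, 15, 36

Post-order visits the left subtree, then the right subtree, then the node.
At 36: go left to 12.
  At 12: go left to 9.
    At 9: no left child.
    At 9: go right to 5.
      At 5: go left to 30.
        30 is a leaf — visit 30.
      At 5: go right to 19.
        19 is a leaf — visit 19.
      Visit 5.
    Visit 9.
  At 12: no right child.
  Visit 12.
At 36: go right to 15.
  At 15: go left to 18.
    At 18: go left to 21.
      21 is a leaf — visit 21.
    At 18: no right child.
    Visit 18.
  At 15: go right to 27.
    At 27: go left to 6.
      At 6: no left child.
      At 6: go right to 25.
        25 is a leaf — visit 25.
      Visit 6.
    At 27: no right child.
    Visit 27.
  Visit 15.
Visit 36.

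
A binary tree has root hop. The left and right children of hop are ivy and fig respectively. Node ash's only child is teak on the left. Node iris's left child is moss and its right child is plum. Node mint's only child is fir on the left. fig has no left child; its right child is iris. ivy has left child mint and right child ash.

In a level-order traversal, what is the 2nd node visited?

Level-order visits nodes level by level from the root, left to right within each level.
Level 0: hop
Level 1: ivy, fig
Level 2: mint, ash, iris
Level 3: fir, teak, moss, plum
Full level-order sequence: hop, ivy, fig, mint, ash, iris, fir, teak, moss, plum.

ivy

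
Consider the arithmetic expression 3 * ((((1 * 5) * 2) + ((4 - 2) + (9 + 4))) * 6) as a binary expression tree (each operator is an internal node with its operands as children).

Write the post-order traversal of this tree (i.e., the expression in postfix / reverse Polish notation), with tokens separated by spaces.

Post-order on an expression tree gives postfix notation: for each operator, emit left operand, right operand, then the operator.

3 1 5 * 2 * 4 2 - 9 4 + + + 6 * *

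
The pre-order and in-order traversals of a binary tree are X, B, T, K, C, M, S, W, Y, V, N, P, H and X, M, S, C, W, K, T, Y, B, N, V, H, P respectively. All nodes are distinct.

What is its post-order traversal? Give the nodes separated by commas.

The first element of pre-order is the root; it splits in-order into left and right subtrees.
Root X: left subtree has 0 nodes { }, right has 12 {M, S, C, W, K, T, Y, B, N, V, H, P}.
  Root B: left subtree has 7 nodes {M, S, C, W, K, T, Y}, right has 4 {N, V, H, P}.
    Root T: left subtree has 5 nodes {M, S, C, W, K}, right has 1 {Y}.
      Root K: left subtree has 4 nodes {M, S, C, W}, right has 0 { }.
        Root C: left subtree has 2 nodes {M, S}, right has 1 {W}.
          Root M: left subtree has 0 nodes { }, right has 1 {S}.
    Root V: left subtree has 1 node {N}, right has 2 {H, P}.
      Root P: left subtree has 1 node {H}, right has 0 { }.

S, M, W, C, K, Y, T, N, H, P, V, B, X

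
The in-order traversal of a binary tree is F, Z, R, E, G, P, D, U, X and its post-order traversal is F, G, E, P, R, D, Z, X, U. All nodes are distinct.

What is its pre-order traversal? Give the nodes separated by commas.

The last element of post-order is the root; it splits in-order into left and right subtrees.
Root U: left subtree has 7 nodes {F, Z, R, E, G, P, D}, right has 1 {X}.
  Root Z: left subtree has 1 node {F}, right has 5 {R, E, G, P, D}.
    Root D: left subtree has 4 nodes {R, E, G, P}, right has 0 { }.
      Root R: left subtree has 0 nodes { }, right has 3 {E, G, P}.
        Root P: left subtree has 2 nodes {E, G}, right has 0 { }.
          Root E: left subtree has 0 nodes { }, right has 1 {G}.

U, Z, F, D, R, P, E, G, X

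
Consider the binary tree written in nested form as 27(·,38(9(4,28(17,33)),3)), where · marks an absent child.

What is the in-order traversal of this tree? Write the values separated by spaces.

27 4 9 17 28 33 38 3

In-order visits the left subtree, then the node, then the right subtree.
At 27: no left child.
Visit 27.
At 27: go right to 38.
  At 38: go left to 9.
    At 9: go left to 4.
      4 is a leaf — visit 4.
    Visit 9.
    At 9: go right to 28.
      At 28: go left to 17.
        17 is a leaf — visit 17.
      Visit 28.
      At 28: go right to 33.
        33 is a leaf — visit 33.
  Visit 38.
  At 38: go right to 3.
    3 is a leaf — visit 3.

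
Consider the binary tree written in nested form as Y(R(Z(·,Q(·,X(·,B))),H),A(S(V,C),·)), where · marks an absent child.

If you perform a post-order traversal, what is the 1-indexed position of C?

8

Post-order visits the left subtree, then the right subtree, then the node.
At Y: go left to R.
  At R: go left to Z.
    At Z: no left child.
    At Z: go right to Q.
      At Q: no left child.
      At Q: go right to X.
        At X: no left child.
        At X: go right to B.
          B is a leaf — visit B.
        Visit X.
      Visit Q.
    Visit Z.
  At R: go right to H.
    H is a leaf — visit H.
  Visit R.
At Y: go right to A.
  At A: go left to S.
    At S: go left to V.
      V is a leaf — visit V.
    At S: go right to C.
      C is a leaf — visit C.
    Visit S.
  At A: no right child.
  Visit A.
Visit Y.
Full post-order sequence: B, X, Q, Z, H, R, V, C, S, A, Y.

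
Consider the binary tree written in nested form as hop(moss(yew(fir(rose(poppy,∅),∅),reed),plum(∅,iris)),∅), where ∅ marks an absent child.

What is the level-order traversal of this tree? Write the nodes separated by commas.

Level-order visits nodes level by level from the root, left to right within each level.
Level 0: hop
Level 1: moss
Level 2: yew, plum
Level 3: fir, reed, iris
Level 4: rose
Level 5: poppy

hop, moss, yew, plum, fir, reed, iris, rose, poppy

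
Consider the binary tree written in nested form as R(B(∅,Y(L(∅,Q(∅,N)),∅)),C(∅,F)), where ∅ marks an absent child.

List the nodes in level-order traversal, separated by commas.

R, B, C, Y, F, L, Q, N

Level-order visits nodes level by level from the root, left to right within each level.
Level 0: R
Level 1: B, C
Level 2: Y, F
Level 3: L
Level 4: Q
Level 5: N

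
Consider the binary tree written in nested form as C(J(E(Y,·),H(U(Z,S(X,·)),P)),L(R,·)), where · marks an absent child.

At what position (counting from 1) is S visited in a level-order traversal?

Level-order visits nodes level by level from the root, left to right within each level.
Level 0: C
Level 1: J, L
Level 2: E, H, R
Level 3: Y, U, P
Level 4: Z, S
Level 5: X
Full level-order sequence: C, J, L, E, H, R, Y, U, P, Z, S, X.

11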